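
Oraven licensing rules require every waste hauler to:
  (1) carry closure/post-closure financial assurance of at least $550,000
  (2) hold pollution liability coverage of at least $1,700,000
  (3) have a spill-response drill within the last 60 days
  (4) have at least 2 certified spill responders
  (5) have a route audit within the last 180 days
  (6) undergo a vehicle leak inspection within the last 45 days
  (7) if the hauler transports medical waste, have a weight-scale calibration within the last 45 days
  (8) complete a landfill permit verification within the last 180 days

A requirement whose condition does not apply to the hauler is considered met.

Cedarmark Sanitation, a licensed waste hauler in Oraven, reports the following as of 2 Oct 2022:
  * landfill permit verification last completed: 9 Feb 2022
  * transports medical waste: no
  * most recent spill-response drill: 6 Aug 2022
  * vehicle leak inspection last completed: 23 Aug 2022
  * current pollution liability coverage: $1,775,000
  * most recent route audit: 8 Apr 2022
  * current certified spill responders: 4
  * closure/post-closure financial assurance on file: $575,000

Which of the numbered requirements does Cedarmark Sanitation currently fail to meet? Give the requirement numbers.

8

1. closure/post-closure financial assurance $575,000 ≥ $550,000 → met
2. pollution liability coverage $1,775,000 ≥ $1,700,000 → met
3. spill-response drill 57 days ago vs limit 60 → met
4. certified spill responders 4 ≥ 2 → met
5. route audit 177 days ago vs limit 180 → met
6. vehicle leak inspection 40 days ago vs limit 45 → met
7. condition 'transports medical waste' does not hold → requirement n/a → met
8. landfill permit verification 235 days ago vs limit 180 → not met
Not met: 8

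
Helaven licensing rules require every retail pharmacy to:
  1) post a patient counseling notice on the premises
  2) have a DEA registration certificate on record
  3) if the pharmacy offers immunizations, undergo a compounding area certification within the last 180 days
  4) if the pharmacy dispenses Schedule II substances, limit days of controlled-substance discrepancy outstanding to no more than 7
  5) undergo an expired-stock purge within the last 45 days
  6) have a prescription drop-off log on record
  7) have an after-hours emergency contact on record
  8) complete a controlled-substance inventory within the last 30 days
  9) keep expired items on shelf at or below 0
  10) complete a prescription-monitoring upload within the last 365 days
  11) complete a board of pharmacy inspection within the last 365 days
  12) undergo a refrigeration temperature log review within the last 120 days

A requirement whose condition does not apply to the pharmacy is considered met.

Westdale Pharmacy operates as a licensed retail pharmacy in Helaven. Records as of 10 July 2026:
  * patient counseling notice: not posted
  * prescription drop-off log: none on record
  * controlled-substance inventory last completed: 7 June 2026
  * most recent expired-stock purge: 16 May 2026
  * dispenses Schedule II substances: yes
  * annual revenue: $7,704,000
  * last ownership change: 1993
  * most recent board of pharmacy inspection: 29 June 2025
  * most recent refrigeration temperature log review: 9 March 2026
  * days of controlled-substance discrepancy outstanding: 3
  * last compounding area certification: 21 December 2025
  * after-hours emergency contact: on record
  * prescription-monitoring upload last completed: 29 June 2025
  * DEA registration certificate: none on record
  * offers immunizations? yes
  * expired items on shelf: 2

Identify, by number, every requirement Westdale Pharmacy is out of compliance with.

1. patient counseling notice absent → not met
2. DEA registration certificate absent → not met
3. condition 'offers immunizations' holds; compounding area certification 201 days ago vs limit 180 → not met
4. condition 'dispenses Schedule II substances' holds; days of controlled-substance discrepancy outstanding 3 ≤ 7 → met
5. expired-stock purge 55 days ago vs limit 45 → not met
6. prescription drop-off log absent → not met
7. after-hours emergency contact present → met
8. controlled-substance inventory 33 days ago vs limit 30 → not met
9. expired items on shelf 2 > 0 → not met
10. prescription-monitoring upload 376 days ago vs limit 365 → not met
11. board of pharmacy inspection 376 days ago vs limit 365 → not met
12. refrigeration temperature log review 123 days ago vs limit 120 → not met
Not met: 1, 2, 3, 5, 6, 8, 9, 10, 11, 12

1, 2, 3, 5, 6, 8, 9, 10, 11, 12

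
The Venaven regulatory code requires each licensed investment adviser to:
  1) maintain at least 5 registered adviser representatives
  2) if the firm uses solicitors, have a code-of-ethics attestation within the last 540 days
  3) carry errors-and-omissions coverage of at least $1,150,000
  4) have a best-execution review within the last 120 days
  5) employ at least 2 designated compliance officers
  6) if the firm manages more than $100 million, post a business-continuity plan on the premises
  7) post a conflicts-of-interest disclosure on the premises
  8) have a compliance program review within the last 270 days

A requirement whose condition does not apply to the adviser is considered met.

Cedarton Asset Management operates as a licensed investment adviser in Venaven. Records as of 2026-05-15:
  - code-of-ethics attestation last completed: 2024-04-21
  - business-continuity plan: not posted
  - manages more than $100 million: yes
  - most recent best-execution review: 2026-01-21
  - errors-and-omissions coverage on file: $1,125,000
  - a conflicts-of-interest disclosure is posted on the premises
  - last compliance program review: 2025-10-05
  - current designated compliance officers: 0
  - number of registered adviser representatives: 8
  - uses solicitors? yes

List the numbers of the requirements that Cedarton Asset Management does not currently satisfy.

2, 3, 5, 6

1. registered adviser representatives 8 ≥ 5 → met
2. condition 'uses solicitors' holds; code-of-ethics attestation 754 days ago vs limit 540 → not met
3. errors-and-omissions coverage $1,125,000 < $1,150,000 → not met
4. best-execution review 114 days ago vs limit 120 → met
5. designated compliance officers 0 < 2 → not met
6. condition 'manages more than $100 million' holds; business-continuity plan absent → not met
7. conflicts-of-interest disclosure present → met
8. compliance program review 222 days ago vs limit 270 → met
Not met: 2, 3, 5, 6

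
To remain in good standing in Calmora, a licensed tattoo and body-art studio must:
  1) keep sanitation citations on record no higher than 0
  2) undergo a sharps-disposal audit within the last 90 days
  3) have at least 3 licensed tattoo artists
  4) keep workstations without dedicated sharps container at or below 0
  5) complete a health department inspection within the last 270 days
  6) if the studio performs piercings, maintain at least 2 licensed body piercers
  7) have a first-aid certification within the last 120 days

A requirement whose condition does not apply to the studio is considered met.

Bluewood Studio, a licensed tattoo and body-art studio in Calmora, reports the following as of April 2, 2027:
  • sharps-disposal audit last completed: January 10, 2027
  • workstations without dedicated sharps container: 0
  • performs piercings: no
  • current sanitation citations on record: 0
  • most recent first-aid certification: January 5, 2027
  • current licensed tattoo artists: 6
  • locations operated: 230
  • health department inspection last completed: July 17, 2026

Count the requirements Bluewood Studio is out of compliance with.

0

1. sanitation citations on record 0 ≤ 0 → met
2. sharps-disposal audit 82 days ago vs limit 90 → met
3. licensed tattoo artists 6 ≥ 3 → met
4. workstations without dedicated sharps container 0 ≤ 0 → met
5. health department inspection 259 days ago vs limit 270 → met
6. condition 'performs piercings' does not hold → requirement n/a → met
7. first-aid certification 87 days ago vs limit 120 → met
Not met: 0 of 7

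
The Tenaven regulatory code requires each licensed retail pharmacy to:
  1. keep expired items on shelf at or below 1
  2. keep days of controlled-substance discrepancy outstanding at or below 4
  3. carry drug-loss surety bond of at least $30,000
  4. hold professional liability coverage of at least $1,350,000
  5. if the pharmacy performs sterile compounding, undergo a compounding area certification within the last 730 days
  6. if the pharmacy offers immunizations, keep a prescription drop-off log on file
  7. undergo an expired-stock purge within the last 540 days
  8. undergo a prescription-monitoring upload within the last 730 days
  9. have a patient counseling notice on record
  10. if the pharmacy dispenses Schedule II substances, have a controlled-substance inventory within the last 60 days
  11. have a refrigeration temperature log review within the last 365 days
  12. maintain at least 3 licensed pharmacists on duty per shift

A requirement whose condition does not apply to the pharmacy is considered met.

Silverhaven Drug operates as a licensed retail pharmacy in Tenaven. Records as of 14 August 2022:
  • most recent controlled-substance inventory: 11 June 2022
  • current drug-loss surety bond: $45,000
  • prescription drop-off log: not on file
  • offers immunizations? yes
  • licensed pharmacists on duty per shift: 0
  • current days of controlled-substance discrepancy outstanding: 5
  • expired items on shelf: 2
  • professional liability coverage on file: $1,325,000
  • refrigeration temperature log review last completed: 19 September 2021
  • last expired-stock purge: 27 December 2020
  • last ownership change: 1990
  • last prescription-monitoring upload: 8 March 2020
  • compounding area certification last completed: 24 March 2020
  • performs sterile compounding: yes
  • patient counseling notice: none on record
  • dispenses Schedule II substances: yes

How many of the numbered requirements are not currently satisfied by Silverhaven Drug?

1. expired items on shelf 2 > 1 → not met
2. days of controlled-substance discrepancy outstanding 5 > 4 → not met
3. drug-loss surety bond $45,000 ≥ $30,000 → met
4. professional liability coverage $1,325,000 < $1,350,000 → not met
5. condition 'performs sterile compounding' holds; compounding area certification 873 days ago vs limit 730 → not met
6. condition 'offers immunizations' holds; prescription drop-off log absent → not met
7. expired-stock purge 595 days ago vs limit 540 → not met
8. prescription-monitoring upload 889 days ago vs limit 730 → not met
9. patient counseling notice absent → not met
10. condition 'dispenses Schedule II substances' holds; controlled-substance inventory 64 days ago vs limit 60 → not met
11. refrigeration temperature log review 329 days ago vs limit 365 → met
12. licensed pharmacists on duty per shift 0 < 3 → not met
Not met: 10 of 12

10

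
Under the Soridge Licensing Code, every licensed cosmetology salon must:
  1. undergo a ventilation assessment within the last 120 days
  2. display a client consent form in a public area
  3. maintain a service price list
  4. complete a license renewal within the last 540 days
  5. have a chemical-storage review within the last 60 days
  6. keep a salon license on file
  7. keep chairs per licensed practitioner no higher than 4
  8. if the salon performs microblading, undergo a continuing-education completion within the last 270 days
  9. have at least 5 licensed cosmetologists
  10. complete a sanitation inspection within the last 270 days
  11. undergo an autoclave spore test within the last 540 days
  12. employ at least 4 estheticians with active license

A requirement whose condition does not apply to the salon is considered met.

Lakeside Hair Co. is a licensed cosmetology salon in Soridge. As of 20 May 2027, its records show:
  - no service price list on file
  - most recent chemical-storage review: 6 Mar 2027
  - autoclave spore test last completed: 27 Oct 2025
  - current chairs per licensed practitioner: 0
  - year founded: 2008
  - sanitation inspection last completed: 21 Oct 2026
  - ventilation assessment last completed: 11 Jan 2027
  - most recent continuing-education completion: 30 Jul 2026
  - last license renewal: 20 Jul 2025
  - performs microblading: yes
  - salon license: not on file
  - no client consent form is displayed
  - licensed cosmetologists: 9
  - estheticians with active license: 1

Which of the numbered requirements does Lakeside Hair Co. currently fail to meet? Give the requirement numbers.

1, 2, 3, 4, 5, 6, 8, 11, 12

1. ventilation assessment 129 days ago vs limit 120 → not met
2. client consent form absent → not met
3. service price list absent → not met
4. license renewal 669 days ago vs limit 540 → not met
5. chemical-storage review 75 days ago vs limit 60 → not met
6. salon license absent → not met
7. chairs per licensed practitioner 0 ≤ 4 → met
8. condition 'performs microblading' holds; continuing-education completion 294 days ago vs limit 270 → not met
9. licensed cosmetologists 9 ≥ 5 → met
10. sanitation inspection 211 days ago vs limit 270 → met
11. autoclave spore test 570 days ago vs limit 540 → not met
12. estheticians with active license 1 < 4 → not met
Not met: 1, 2, 3, 4, 5, 6, 8, 11, 12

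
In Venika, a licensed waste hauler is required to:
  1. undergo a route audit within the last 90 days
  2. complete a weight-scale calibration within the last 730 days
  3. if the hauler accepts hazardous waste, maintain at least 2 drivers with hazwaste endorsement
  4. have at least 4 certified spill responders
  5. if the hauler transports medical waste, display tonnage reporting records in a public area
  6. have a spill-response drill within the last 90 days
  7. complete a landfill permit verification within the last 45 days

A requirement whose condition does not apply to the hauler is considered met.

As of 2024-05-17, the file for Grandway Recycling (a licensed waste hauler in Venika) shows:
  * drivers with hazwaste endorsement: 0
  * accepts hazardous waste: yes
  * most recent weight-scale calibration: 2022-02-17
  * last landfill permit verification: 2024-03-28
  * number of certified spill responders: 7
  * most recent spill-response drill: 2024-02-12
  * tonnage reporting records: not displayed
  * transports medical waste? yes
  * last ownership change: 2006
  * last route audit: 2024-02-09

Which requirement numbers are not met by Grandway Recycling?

1, 2, 3, 5, 6, 7

1. route audit 98 days ago vs limit 90 → not met
2. weight-scale calibration 820 days ago vs limit 730 → not met
3. condition 'accepts hazardous waste' holds; drivers with hazwaste endorsement 0 < 2 → not met
4. certified spill responders 7 ≥ 4 → met
5. condition 'transports medical waste' holds; tonnage reporting records absent → not met
6. spill-response drill 95 days ago vs limit 90 → not met
7. landfill permit verification 50 days ago vs limit 45 → not met
Not met: 1, 2, 3, 5, 6, 7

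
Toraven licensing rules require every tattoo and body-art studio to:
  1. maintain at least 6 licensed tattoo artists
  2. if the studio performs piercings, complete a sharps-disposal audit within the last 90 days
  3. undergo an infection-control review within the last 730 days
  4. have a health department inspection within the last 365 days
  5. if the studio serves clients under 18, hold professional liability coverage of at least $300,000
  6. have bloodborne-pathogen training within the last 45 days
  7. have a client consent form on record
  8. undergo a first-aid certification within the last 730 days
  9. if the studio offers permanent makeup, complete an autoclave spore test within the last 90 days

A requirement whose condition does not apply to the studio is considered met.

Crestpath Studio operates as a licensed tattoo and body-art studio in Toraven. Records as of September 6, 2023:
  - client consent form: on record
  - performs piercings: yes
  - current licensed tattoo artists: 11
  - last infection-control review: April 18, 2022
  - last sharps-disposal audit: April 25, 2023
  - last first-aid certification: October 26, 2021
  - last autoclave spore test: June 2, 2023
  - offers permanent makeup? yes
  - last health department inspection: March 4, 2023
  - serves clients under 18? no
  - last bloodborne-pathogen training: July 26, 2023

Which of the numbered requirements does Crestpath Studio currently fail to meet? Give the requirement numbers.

2, 9

1. licensed tattoo artists 11 ≥ 6 → met
2. condition 'performs piercings' holds; sharps-disposal audit 134 days ago vs limit 90 → not met
3. infection-control review 506 days ago vs limit 730 → met
4. health department inspection 186 days ago vs limit 365 → met
5. condition 'serves clients under 18' does not hold → requirement n/a → met
6. bloodborne-pathogen training 42 days ago vs limit 45 → met
7. client consent form present → met
8. first-aid certification 680 days ago vs limit 730 → met
9. condition 'offers permanent makeup' holds; autoclave spore test 96 days ago vs limit 90 → not met
Not met: 2, 9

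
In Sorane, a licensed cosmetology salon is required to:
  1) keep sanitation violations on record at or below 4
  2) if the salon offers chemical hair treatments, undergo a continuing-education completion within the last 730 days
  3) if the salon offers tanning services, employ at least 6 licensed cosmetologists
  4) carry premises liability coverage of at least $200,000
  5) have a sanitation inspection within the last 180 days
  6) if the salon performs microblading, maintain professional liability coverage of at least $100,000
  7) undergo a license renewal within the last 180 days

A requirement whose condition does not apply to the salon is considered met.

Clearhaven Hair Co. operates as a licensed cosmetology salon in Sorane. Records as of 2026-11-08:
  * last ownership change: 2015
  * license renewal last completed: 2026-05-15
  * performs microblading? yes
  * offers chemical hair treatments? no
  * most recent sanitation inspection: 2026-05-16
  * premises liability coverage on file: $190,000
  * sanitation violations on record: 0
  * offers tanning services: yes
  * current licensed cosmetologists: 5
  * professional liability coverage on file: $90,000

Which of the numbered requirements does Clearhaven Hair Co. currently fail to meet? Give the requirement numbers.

1. sanitation violations on record 0 ≤ 4 → met
2. condition 'offers chemical hair treatments' does not hold → requirement n/a → met
3. condition 'offers tanning services' holds; licensed cosmetologists 5 < 6 → not met
4. premises liability coverage $190,000 < $200,000 → not met
5. sanitation inspection 176 days ago vs limit 180 → met
6. condition 'performs microblading' holds; professional liability coverage $90,000 < $100,000 → not met
7. license renewal 177 days ago vs limit 180 → met
Not met: 3, 4, 6

3, 4, 6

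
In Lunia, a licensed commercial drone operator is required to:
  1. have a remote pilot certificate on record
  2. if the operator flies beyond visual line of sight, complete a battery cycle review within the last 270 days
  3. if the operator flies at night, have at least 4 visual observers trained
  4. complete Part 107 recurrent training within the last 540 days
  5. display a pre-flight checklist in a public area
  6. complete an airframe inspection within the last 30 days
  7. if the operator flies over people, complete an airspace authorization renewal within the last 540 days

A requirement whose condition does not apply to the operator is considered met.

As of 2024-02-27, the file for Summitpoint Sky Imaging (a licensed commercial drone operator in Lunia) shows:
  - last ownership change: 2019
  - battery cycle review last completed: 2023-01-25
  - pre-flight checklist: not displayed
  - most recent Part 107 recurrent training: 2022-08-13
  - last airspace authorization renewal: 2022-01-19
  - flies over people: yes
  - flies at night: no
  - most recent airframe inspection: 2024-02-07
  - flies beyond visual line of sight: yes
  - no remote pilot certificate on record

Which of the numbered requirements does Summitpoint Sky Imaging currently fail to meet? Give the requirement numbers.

1, 2, 4, 5, 7

1. remote pilot certificate absent → not met
2. condition 'flies beyond visual line of sight' holds; battery cycle review 398 days ago vs limit 270 → not met
3. condition 'flies at night' does not hold → requirement n/a → met
4. Part 107 recurrent training 563 days ago vs limit 540 → not met
5. pre-flight checklist absent → not met
6. airframe inspection 20 days ago vs limit 30 → met
7. condition 'flies over people' holds; airspace authorization renewal 769 days ago vs limit 540 → not met
Not met: 1, 2, 4, 5, 7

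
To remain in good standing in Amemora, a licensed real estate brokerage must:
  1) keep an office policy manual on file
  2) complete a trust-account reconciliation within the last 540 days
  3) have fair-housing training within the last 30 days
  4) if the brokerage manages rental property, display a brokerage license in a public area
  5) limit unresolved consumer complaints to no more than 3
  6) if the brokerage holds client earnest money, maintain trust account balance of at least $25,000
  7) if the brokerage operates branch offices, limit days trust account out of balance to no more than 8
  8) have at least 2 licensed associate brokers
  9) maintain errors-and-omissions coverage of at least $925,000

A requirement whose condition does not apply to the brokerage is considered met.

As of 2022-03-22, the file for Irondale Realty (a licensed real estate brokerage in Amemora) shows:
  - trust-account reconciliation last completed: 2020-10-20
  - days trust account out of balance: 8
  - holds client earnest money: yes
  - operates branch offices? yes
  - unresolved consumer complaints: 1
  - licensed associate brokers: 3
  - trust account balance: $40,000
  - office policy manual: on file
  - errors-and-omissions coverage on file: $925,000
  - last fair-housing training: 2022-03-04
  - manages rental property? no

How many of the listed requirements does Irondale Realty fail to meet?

0

1. office policy manual present → met
2. trust-account reconciliation 518 days ago vs limit 540 → met
3. fair-housing training 18 days ago vs limit 30 → met
4. condition 'manages rental property' does not hold → requirement n/a → met
5. unresolved consumer complaints 1 ≤ 3 → met
6. condition 'holds client earnest money' holds; trust account balance $40,000 ≥ $25,000 → met
7. condition 'operates branch offices' holds; days trust account out of balance 8 ≤ 8 → met
8. licensed associate brokers 3 ≥ 2 → met
9. errors-and-omissions coverage $925,000 ≥ $925,000 → met
Not met: 0 of 9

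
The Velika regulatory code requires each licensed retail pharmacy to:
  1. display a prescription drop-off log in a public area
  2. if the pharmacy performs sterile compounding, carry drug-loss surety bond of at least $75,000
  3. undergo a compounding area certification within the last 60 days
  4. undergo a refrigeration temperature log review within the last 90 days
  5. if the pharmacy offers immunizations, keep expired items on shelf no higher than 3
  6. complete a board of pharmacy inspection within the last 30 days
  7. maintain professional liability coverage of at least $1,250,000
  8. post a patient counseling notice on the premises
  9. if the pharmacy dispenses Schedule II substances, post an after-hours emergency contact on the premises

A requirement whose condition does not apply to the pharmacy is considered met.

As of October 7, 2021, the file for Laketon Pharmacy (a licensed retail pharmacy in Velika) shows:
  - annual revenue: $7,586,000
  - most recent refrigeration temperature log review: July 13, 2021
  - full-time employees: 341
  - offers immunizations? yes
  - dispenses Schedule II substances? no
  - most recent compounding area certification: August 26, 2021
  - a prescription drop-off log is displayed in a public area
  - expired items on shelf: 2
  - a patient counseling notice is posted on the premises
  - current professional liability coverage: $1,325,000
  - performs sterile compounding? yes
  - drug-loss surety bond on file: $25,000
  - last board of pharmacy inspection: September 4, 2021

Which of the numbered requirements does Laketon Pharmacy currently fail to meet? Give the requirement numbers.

2, 6

1. prescription drop-off log present → met
2. condition 'performs sterile compounding' holds; drug-loss surety bond $25,000 < $75,000 → not met
3. compounding area certification 42 days ago vs limit 60 → met
4. refrigeration temperature log review 86 days ago vs limit 90 → met
5. condition 'offers immunizations' holds; expired items on shelf 2 ≤ 3 → met
6. board of pharmacy inspection 33 days ago vs limit 30 → not met
7. professional liability coverage $1,325,000 ≥ $1,250,000 → met
8. patient counseling notice present → met
9. condition 'dispenses Schedule II substances' does not hold → requirement n/a → met
Not met: 2, 6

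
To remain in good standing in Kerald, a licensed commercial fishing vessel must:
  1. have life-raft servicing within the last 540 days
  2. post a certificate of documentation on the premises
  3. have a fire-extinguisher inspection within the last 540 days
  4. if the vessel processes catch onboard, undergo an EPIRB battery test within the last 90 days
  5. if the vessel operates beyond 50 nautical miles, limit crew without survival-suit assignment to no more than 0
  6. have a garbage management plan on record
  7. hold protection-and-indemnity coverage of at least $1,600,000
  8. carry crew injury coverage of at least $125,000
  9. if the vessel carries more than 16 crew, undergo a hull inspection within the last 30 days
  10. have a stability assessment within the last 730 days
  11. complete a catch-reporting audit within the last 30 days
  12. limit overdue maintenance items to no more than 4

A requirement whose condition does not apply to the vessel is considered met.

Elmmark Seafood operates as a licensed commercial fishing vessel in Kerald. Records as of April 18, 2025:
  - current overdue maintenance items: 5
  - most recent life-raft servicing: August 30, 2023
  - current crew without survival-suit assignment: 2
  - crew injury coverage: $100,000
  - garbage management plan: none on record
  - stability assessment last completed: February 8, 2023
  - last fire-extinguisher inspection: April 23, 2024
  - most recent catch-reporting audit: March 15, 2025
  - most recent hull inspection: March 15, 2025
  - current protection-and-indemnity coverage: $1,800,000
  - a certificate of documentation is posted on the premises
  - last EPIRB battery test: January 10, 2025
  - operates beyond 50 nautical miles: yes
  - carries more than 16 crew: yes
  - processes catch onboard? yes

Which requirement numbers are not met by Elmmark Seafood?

1, 4, 5, 6, 8, 9, 10, 11, 12

1. life-raft servicing 597 days ago vs limit 540 → not met
2. certificate of documentation present → met
3. fire-extinguisher inspection 360 days ago vs limit 540 → met
4. condition 'processes catch onboard' holds; EPIRB battery test 98 days ago vs limit 90 → not met
5. condition 'operates beyond 50 nautical miles' holds; crew without survival-suit assignment 2 > 0 → not met
6. garbage management plan absent → not met
7. protection-and-indemnity coverage $1,800,000 ≥ $1,600,000 → met
8. crew injury coverage $100,000 < $125,000 → not met
9. condition 'carries more than 16 crew' holds; hull inspection 34 days ago vs limit 30 → not met
10. stability assessment 800 days ago vs limit 730 → not met
11. catch-reporting audit 34 days ago vs limit 30 → not met
12. overdue maintenance items 5 > 4 → not met
Not met: 1, 4, 5, 6, 8, 9, 10, 11, 12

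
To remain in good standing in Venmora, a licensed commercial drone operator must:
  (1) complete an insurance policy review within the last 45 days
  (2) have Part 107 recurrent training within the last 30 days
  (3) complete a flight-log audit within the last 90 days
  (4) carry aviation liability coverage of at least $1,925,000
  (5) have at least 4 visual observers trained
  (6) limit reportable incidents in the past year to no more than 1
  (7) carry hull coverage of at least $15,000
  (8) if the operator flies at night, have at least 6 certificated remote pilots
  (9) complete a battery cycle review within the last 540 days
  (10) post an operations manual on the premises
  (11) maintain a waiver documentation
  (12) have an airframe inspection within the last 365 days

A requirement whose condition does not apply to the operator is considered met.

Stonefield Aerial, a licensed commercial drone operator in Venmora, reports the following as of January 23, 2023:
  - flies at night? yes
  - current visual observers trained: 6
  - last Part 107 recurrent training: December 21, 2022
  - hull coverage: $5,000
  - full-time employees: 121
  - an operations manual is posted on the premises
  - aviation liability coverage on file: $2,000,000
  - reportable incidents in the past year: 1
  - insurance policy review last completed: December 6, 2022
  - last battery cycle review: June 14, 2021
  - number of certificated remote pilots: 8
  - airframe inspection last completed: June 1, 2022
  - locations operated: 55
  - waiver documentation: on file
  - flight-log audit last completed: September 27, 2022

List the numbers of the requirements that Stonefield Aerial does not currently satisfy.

1, 2, 3, 7, 9

1. insurance policy review 48 days ago vs limit 45 → not met
2. Part 107 recurrent training 33 days ago vs limit 30 → not met
3. flight-log audit 118 days ago vs limit 90 → not met
4. aviation liability coverage $2,000,000 ≥ $1,925,000 → met
5. visual observers trained 6 ≥ 4 → met
6. reportable incidents in the past year 1 ≤ 1 → met
7. hull coverage $5,000 < $15,000 → not met
8. condition 'flies at night' holds; certificated remote pilots 8 ≥ 6 → met
9. battery cycle review 588 days ago vs limit 540 → not met
10. operations manual present → met
11. waiver documentation present → met
12. airframe inspection 236 days ago vs limit 365 → met
Not met: 1, 2, 3, 7, 9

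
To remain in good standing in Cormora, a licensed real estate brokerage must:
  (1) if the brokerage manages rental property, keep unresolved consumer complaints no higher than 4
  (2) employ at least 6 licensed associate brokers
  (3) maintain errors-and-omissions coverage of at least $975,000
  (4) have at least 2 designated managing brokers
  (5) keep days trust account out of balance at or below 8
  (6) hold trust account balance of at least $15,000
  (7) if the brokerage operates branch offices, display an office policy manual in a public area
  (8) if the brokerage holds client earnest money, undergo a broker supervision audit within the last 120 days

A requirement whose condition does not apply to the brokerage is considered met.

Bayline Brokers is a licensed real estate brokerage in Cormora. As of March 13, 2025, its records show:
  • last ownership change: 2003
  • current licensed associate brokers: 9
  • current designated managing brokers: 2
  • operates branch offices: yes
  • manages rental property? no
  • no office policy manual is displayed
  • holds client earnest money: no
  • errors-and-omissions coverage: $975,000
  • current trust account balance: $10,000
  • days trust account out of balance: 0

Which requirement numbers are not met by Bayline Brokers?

6, 7

1. condition 'manages rental property' does not hold → requirement n/a → met
2. licensed associate brokers 9 ≥ 6 → met
3. errors-and-omissions coverage $975,000 ≥ $975,000 → met
4. designated managing brokers 2 ≥ 2 → met
5. days trust account out of balance 0 ≤ 8 → met
6. trust account balance $10,000 < $15,000 → not met
7. condition 'operates branch offices' holds; office policy manual absent → not met
8. condition 'holds client earnest money' does not hold → requirement n/a → met
Not met: 6, 7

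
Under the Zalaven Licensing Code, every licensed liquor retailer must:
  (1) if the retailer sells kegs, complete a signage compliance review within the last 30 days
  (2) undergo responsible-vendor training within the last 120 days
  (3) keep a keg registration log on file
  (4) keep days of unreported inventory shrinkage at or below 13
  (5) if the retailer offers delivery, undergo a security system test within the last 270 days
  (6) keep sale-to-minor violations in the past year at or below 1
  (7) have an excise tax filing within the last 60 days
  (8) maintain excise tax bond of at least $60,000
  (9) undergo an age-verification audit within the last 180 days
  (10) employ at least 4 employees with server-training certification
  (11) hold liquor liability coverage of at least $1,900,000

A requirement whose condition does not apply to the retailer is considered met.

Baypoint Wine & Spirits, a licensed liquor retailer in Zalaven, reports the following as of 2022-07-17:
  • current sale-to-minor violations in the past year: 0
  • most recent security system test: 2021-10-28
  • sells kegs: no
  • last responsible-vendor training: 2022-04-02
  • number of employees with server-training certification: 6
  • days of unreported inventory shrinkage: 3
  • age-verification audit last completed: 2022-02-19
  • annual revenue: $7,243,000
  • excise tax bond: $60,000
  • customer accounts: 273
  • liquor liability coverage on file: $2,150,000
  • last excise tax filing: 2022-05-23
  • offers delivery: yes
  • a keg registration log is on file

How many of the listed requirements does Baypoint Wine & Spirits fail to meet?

1. condition 'sells kegs' does not hold → requirement n/a → met
2. responsible-vendor training 106 days ago vs limit 120 → met
3. keg registration log present → met
4. days of unreported inventory shrinkage 3 ≤ 13 → met
5. condition 'offers delivery' holds; security system test 262 days ago vs limit 270 → met
6. sale-to-minor violations in the past year 0 ≤ 1 → met
7. excise tax filing 55 days ago vs limit 60 → met
8. excise tax bond $60,000 ≥ $60,000 → met
9. age-verification audit 148 days ago vs limit 180 → met
10. employees with server-training certification 6 ≥ 4 → met
11. liquor liability coverage $2,150,000 ≥ $1,900,000 → met
Not met: 0 of 11

0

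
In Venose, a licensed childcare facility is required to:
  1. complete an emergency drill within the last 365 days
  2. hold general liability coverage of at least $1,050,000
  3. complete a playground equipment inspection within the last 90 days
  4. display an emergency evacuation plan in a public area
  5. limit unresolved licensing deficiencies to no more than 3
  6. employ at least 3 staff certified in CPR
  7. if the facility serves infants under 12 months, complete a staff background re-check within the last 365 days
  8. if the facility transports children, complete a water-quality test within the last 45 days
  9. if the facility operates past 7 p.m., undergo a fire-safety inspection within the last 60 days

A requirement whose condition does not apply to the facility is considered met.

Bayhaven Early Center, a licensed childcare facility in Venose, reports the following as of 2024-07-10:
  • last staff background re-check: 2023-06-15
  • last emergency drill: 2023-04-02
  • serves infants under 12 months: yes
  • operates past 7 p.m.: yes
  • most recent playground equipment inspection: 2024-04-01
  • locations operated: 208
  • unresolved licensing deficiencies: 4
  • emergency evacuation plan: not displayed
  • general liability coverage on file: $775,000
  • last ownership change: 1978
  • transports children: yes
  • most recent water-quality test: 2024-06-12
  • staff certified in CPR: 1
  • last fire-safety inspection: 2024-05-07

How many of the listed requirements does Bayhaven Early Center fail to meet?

1. emergency drill 465 days ago vs limit 365 → not met
2. general liability coverage $775,000 < $1,050,000 → not met
3. playground equipment inspection 100 days ago vs limit 90 → not met
4. emergency evacuation plan absent → not met
5. unresolved licensing deficiencies 4 > 3 → not met
6. staff certified in CPR 1 < 3 → not met
7. condition 'serves infants under 12 months' holds; staff background re-check 391 days ago vs limit 365 → not met
8. condition 'transports children' holds; water-quality test 28 days ago vs limit 45 → met
9. condition 'operates past 7 p.m.' holds; fire-safety inspection 64 days ago vs limit 60 → not met
Not met: 8 of 9

8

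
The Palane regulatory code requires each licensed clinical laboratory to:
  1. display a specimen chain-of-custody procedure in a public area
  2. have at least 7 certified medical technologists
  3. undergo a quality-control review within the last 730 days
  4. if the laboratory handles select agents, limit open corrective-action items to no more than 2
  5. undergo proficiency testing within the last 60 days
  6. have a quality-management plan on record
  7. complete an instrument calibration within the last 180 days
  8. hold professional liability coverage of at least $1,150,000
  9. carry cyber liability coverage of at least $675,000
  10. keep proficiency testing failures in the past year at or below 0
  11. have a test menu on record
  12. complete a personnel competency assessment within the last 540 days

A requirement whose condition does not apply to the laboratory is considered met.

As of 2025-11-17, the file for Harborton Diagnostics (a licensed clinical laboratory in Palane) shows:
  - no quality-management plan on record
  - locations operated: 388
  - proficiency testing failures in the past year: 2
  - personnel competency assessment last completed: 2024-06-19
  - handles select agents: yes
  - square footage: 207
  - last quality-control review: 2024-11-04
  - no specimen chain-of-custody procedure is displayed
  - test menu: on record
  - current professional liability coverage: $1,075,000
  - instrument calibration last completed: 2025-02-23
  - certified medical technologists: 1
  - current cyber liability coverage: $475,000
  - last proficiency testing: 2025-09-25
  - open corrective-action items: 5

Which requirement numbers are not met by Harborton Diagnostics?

1, 2, 4, 6, 7, 8, 9, 10

1. specimen chain-of-custody procedure absent → not met
2. certified medical technologists 1 < 7 → not met
3. quality-control review 378 days ago vs limit 730 → met
4. condition 'handles select agents' holds; open corrective-action items 5 > 2 → not met
5. proficiency testing 53 days ago vs limit 60 → met
6. quality-management plan absent → not met
7. instrument calibration 267 days ago vs limit 180 → not met
8. professional liability coverage $1,075,000 < $1,150,000 → not met
9. cyber liability coverage $475,000 < $675,000 → not met
10. proficiency testing failures in the past year 2 > 0 → not met
11. test menu present → met
12. personnel competency assessment 516 days ago vs limit 540 → met
Not met: 1, 2, 4, 6, 7, 8, 9, 10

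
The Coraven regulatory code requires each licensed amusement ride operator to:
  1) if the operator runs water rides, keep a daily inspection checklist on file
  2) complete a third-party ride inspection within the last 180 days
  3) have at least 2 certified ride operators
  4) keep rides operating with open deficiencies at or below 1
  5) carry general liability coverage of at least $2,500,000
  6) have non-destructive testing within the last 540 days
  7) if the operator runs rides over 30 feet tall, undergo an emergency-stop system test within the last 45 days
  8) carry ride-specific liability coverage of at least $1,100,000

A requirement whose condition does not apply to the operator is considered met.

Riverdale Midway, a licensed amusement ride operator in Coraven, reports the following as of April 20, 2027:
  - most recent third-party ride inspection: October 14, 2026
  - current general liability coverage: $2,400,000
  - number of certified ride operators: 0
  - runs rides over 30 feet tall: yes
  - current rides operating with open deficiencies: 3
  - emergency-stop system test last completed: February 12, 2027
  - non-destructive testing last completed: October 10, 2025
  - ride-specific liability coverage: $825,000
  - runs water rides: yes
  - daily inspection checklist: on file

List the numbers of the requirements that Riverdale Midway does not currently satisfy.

2, 3, 4, 5, 6, 7, 8

1. condition 'runs water rides' holds; daily inspection checklist present → met
2. third-party ride inspection 188 days ago vs limit 180 → not met
3. certified ride operators 0 < 2 → not met
4. rides operating with open deficiencies 3 > 1 → not met
5. general liability coverage $2,400,000 < $2,500,000 → not met
6. non-destructive testing 557 days ago vs limit 540 → not met
7. condition 'runs rides over 30 feet tall' holds; emergency-stop system test 67 days ago vs limit 45 → not met
8. ride-specific liability coverage $825,000 < $1,100,000 → not met
Not met: 2, 3, 4, 5, 6, 7, 8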